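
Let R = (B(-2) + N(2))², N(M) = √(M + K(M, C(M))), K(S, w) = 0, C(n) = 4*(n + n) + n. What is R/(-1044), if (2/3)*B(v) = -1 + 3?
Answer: -(3 + √2)²/1044 ≈ -0.018664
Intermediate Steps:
C(n) = 9*n (C(n) = 4*(2*n) + n = 8*n + n = 9*n)
B(v) = 3 (B(v) = 3*(-1 + 3)/2 = (3/2)*2 = 3)
N(M) = √M (N(M) = √(M + 0) = √M)
R = (3 + √2)² ≈ 19.485
R/(-1044) = (3 + √2)²/(-1044) = (3 + √2)²*(-1/1044) = -(3 + √2)²/1044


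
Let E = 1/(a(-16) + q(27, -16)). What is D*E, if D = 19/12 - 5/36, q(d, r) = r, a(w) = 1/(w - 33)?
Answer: -637/7065 ≈ -0.090163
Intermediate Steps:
a(w) = 1/(-33 + w)
E = -49/785 (E = 1/(1/(-33 - 16) - 16) = 1/(1/(-49) - 16) = 1/(-1/49 - 16) = 1/(-785/49) = -49/785 ≈ -0.062420)
D = 13/9 (D = 19*(1/12) - 5*1/36 = 19/12 - 5/36 = 13/9 ≈ 1.4444)
D*E = (13/9)*(-49/785) = -637/7065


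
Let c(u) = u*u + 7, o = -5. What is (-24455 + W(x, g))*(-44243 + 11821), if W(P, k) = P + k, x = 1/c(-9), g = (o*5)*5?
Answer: 35065025229/44 ≈ 7.9693e+8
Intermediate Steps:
c(u) = 7 + u² (c(u) = u² + 7 = 7 + u²)
g = -125 (g = -5*5*5 = -25*5 = -125)
x = 1/88 (x = 1/(7 + (-9)²) = 1/(7 + 81) = 1/88 ≈ 0.011364)
(-24455 + W(x, g))*(-44243 + 11821) = (-24455 + (1/88 - 125))*(-44243 + 11821) = (-24455 - 10999/88)*(-32422) = -2163039/88*(-32422) = 35065025229/44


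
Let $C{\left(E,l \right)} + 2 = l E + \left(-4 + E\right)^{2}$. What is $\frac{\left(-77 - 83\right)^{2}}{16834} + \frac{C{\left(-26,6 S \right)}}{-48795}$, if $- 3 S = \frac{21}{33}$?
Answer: $\frac{2261376362}{1505927555} \approx 1.5016$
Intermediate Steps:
$S = - \frac{7}{33}$ ($S = - \frac{21 \cdot \frac{1}{33}}{3} = \left(- \frac{1}{3}\right) \frac{7}{11} = - \frac{7}{33} \approx -0.21212$)
$C{\left(E,l \right)} = -2 + \left(-4 + E\right)^{2} + E l$ ($C{\left(E,l \right)} = -2 + \left(l E + \left(-4 + E\right)^{2}\right) = -2 + \left(E l + \left(-4 + E\right)^{2}\right) = -2 + \left(\left(-4 + E\right)^{2} + E l\right) = -2 + \left(-4 + E\right)^{2} + E l$)
$\frac{\left(-77 - 83\right)^{2}}{16834} + \frac{C{\left(-26,6 S \right)}}{-48795} = \frac{\left(-77 - 83\right)^{2}}{16834} + \frac{-2 + \left(-4 - 26\right)^{2} - 26 \cdot 6 \left(- \frac{7}{33}\right)}{-48795} = \left(-160\right)^{2} \cdot \frac{1}{16834} + \left(-2 + \left(-30\right)^{2} - - \frac{364}{11}\right) \left(- \frac{1}{48795}\right) = 25600 \cdot \frac{1}{16834} + \left(-2 + 900 + \frac{364}{11}\right) \left(- \frac{1}{48795}\right) = \frac{12800}{8417} + \frac{10242}{11} \left(- \frac{1}{48795}\right) = \frac{12800}{8417} - \frac{3414}{178915} = \frac{2261376362}{1505927555}$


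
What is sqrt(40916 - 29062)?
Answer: sqrt(11854) ≈ 108.88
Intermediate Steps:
sqrt(40916 - 29062) = sqrt(11854)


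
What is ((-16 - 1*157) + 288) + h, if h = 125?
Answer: 240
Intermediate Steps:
((-16 - 1*157) + 288) + h = ((-16 - 1*157) + 288) + 125 = ((-16 - 157) + 288) + 125 = (-173 + 288) + 125 = 115 + 125 = 240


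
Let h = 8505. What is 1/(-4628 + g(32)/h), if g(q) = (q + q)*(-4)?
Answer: -8505/39361396 ≈ -0.00021607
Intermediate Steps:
g(q) = -8*q (g(q) = (2*q)*(-4) = -8*q)
1/(-4628 + g(32)/h) = 1/(-4628 - 8*32/8505) = 1/(-4628 - 256*1/8505) = 1/(-4628 - 256/8505) = 1/(-39361396/8505) = -8505/39361396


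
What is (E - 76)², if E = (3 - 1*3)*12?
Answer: 5776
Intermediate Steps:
E = 0 (E = (3 - 3)*12 = 0*12 = 0)
(E - 76)² = (0 - 76)² = (-76)² = 5776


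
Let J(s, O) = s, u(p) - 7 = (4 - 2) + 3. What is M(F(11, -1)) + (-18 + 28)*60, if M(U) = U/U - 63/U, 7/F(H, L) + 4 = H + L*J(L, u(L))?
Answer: 529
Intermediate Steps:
u(p) = 12 (u(p) = 7 + ((4 - 2) + 3) = 7 + (2 + 3) = 7 + 5 = 12)
F(H, L) = 7/(-4 + H + L²) (F(H, L) = 7/(-4 + (H + L*L)) = 7/(-4 + (H + L²)) = 7/(-4 + H + L²))
M(U) = 1 - 63/U
M(F(11, -1)) + (-18 + 28)*60 = (-63 + 7/(-4 + 11 + (-1)²))/((7/(-4 + 11 + (-1)²))) + (-18 + 28)*60 = (-63 + 7/(-4 + 11 + 1))/((7/(-4 + 11 + 1))) + 10*60 = (-63 + 7/8)/((7/8)) + 600 = (-63 + 7*(⅛))/((7*(⅛))) + 600 = (-63 + 7/8)/(7/8) + 600 = (8/7)*(-497/8) + 600 = -71 + 600 = 529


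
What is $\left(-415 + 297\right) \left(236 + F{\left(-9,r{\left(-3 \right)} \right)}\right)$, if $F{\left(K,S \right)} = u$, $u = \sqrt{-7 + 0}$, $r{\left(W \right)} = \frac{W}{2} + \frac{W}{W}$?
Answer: $-27848 - 118 i \sqrt{7} \approx -27848.0 - 312.2 i$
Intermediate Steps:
$r{\left(W \right)} = 1 + \frac{W}{2}$ ($r{\left(W \right)} = W \frac{1}{2} + 1 = \frac{W}{2} + 1 = 1 + \frac{W}{2}$)
$u = i \sqrt{7}$ ($u = \sqrt{-7} = i \sqrt{7} \approx 2.6458 i$)
$F{\left(K,S \right)} = i \sqrt{7}$
$\left(-415 + 297\right) \left(236 + F{\left(-9,r{\left(-3 \right)} \right)}\right) = \left(-415 + 297\right) \left(236 + i \sqrt{7}\right) = - 118 \left(236 + i \sqrt{7}\right) = -27848 - 118 i \sqrt{7}$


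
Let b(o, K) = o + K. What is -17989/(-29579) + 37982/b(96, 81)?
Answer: 1126653631/5235483 ≈ 215.20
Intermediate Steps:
b(o, K) = K + o
-17989/(-29579) + 37982/b(96, 81) = -17989/(-29579) + 37982/(81 + 96) = -17989*(-1/29579) + 37982/177 = 17989/29579 + 37982*(1/177) = 17989/29579 + 37982/177 = 1126653631/5235483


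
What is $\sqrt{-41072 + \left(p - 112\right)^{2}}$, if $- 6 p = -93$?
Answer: $\frac{i \sqrt{127039}}{2} \approx 178.21 i$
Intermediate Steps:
$p = \frac{31}{2}$ ($p = \left(- \frac{1}{6}\right) \left(-93\right) = \frac{31}{2} \approx 15.5$)
$\sqrt{-41072 + \left(p - 112\right)^{2}} = \sqrt{-41072 + \left(\frac{31}{2} - 112\right)^{2}} = \sqrt{-41072 + \left(- \frac{193}{2}\right)^{2}} = \sqrt{-41072 + \frac{37249}{4}} = \sqrt{- \frac{127039}{4}} = \frac{i \sqrt{127039}}{2}$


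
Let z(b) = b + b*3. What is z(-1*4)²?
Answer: 256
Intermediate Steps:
z(b) = 4*b (z(b) = b + 3*b = 4*b)
z(-1*4)² = (4*(-1*4))² = (4*(-4))² = (-16)² = 256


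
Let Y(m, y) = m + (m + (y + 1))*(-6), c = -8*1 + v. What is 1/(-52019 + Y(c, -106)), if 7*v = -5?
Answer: -7/359418 ≈ -1.9476e-5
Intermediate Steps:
v = -5/7 (v = (1/7)*(-5) = -5/7 ≈ -0.71429)
c = -61/7 (c = -8*1 - 5/7 = -8 - 5/7 = -61/7 ≈ -8.7143)
Y(m, y) = -6 - 6*y - 5*m (Y(m, y) = m + (m + (1 + y))*(-6) = m + (1 + m + y)*(-6) = m + (-6 - 6*m - 6*y) = -6 - 6*y - 5*m)
1/(-52019 + Y(c, -106)) = 1/(-52019 + (-6 - 6*(-106) - 5*(-61/7))) = 1/(-52019 + (-6 + 636 + 305/7)) = 1/(-52019 + 4715/7) = 1/(-359418/7) = -7/359418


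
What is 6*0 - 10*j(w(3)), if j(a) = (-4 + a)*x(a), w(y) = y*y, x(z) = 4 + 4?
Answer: -400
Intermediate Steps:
x(z) = 8
w(y) = y²
j(a) = -32 + 8*a (j(a) = (-4 + a)*8 = -32 + 8*a)
6*0 - 10*j(w(3)) = 6*0 - 10*(-32 + 8*3²) = 0 - 10*(-32 + 8*9) = 0 - 10*(-32 + 72) = 0 - 10*40 = 0 - 400 = -400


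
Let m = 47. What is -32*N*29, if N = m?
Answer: -43616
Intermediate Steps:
N = 47
-32*N*29 = -32*47*29 = -1504*29 = -43616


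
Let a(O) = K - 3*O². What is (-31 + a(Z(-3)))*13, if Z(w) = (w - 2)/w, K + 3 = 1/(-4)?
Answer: -6643/12 ≈ -553.58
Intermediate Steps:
K = -13/4 (K = -3 + 1/(-4) = -3 - ¼ = -13/4 ≈ -3.2500)
Z(w) = (-2 + w)/w
a(O) = -13/4 - 3*O²
(-31 + a(Z(-3)))*13 = (-31 + (-13/4 - 3*(-2 - 3)²/9))*13 = (-31 + (-13/4 - 3*(-⅓*(-5))²))*13 = (-31 + (-13/4 - 3*(5/3)²))*13 = (-31 + (-13/4 - 3*25/9))*13 = (-31 + (-13/4 - 25/3))*13 = (-31 - 139/12)*13 = -511/12*13 = -6643/12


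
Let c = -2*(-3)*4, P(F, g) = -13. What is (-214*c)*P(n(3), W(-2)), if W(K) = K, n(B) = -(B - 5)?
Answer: 66768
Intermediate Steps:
n(B) = 5 - B (n(B) = -(-5 + B) = 5 - B)
c = 24 (c = 6*4 = 24)
(-214*c)*P(n(3), W(-2)) = -214*24*(-13) = -5136*(-13) = 66768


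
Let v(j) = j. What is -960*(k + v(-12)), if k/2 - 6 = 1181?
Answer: -2267520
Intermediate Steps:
k = 2374 (k = 12 + 2*1181 = 12 + 2362 = 2374)
-960*(k + v(-12)) = -960*(2374 - 12) = -960*2362 = -2267520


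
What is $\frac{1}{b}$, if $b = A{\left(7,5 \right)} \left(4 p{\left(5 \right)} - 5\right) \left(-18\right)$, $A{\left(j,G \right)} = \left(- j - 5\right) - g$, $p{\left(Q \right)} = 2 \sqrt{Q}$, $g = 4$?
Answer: $\frac{1}{16992} + \frac{\sqrt{5}}{10620} \approx 0.0002694$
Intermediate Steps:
$A{\left(j,G \right)} = -9 - j$ ($A{\left(j,G \right)} = \left(- j - 5\right) - 4 = \left(-5 - j\right) - 4 = -9 - j$)
$b = -1440 + 2304 \sqrt{5}$ ($b = \left(-9 - 7\right) \left(4 \cdot 2 \sqrt{5} - 5\right) \left(-18\right) = \left(-9 - 7\right) \left(8 \sqrt{5} - 5\right) \left(-18\right) = - 16 \left(-5 + 8 \sqrt{5}\right) \left(-18\right) = \left(80 - 128 \sqrt{5}\right) \left(-18\right) = -1440 + 2304 \sqrt{5} \approx 3711.9$)
$\frac{1}{b} = \frac{1}{-1440 + 2304 \sqrt{5}}$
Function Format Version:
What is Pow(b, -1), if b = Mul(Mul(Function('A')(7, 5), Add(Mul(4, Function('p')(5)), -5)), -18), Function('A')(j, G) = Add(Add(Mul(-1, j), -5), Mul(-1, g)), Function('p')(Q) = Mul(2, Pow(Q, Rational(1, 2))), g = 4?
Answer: Add(Rational(1, 16992), Mul(Rational(1, 10620), Pow(5, Rational(1, 2)))) ≈ 0.00026940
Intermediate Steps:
Function('A')(j, G) = Add(-9, Mul(-1, j)) (Function('A')(j, G) = Add(Add(Mul(-1, j), -5), Mul(-1, 4)) = Add(Add(-5, Mul(-1, j)), -4) = Add(-9, Mul(-1, j)))
b = Add(-1440, Mul(2304, Pow(5, Rational(1, 2)))) (b = Mul(Mul(Add(-9, Mul(-1, 7)), Add(Mul(4, Mul(2, Pow(5, Rational(1, 2)))), -5)), -18) = Mul(Mul(Add(-9, -7), Add(Mul(8, Pow(5, Rational(1, 2))), -5)), -18) = Mul(Mul(-16, Add(-5, Mul(8, Pow(5, Rational(1, 2))))), -18) = Mul(Add(80, Mul(-128, Pow(5, Rational(1, 2)))), -18) = Add(-1440, Mul(2304, Pow(5, Rational(1, 2)))) ≈ 3711.9)
Pow(b, -1) = Pow(Add(-1440, Mul(2304, Pow(5, Rational(1, 2)))), -1)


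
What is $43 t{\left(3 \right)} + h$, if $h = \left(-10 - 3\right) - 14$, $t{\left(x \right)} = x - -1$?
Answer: $145$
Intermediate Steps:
$t{\left(x \right)} = 1 + x$ ($t{\left(x \right)} = x + 1 = 1 + x$)
$h = -27$ ($h = -13 - 14 = -27$)
$43 t{\left(3 \right)} + h = 43 \left(1 + 3\right) - 27 = 43 \cdot 4 - 27 = 172 - 27 = 145$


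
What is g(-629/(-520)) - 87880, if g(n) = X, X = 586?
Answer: -87294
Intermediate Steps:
g(n) = 586
g(-629/(-520)) - 87880 = 586 - 87880 = -87294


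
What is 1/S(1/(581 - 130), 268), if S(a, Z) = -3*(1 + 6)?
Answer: -1/21 ≈ -0.047619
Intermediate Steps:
S(a, Z) = -21 (S(a, Z) = -3*7 = -21)
1/S(1/(581 - 130), 268) = 1/(-21) = -1/21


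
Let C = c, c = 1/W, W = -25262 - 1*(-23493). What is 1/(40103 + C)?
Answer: 1769/70942206 ≈ 2.4936e-5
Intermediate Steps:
W = -1769 (W = -25262 + 23493 = -1769)
c = -1/1769 (c = 1/(-1769) = -1/1769 ≈ -0.00056529)
C = -1/1769 ≈ -0.00056529
1/(40103 + C) = 1/(40103 - 1/1769) = 1/(70942206/1769) = 1769/70942206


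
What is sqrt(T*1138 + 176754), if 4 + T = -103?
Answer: 2*sqrt(13747) ≈ 234.50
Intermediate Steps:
T = -107 (T = -4 - 103 = -107)
sqrt(T*1138 + 176754) = sqrt(-107*1138 + 176754) = sqrt(-121766 + 176754) = sqrt(54988) = 2*sqrt(13747)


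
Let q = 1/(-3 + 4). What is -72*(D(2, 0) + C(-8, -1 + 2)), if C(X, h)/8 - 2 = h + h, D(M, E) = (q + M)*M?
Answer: -2736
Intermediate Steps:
q = 1 (q = 1/1 = 1)
D(M, E) = M*(1 + M) (D(M, E) = (1 + M)*M = M*(1 + M))
C(X, h) = 16 + 16*h (C(X, h) = 16 + 8*(h + h) = 16 + 8*(2*h) = 16 + 16*h)
-72*(D(2, 0) + C(-8, -1 + 2)) = -72*(2*(1 + 2) + (16 + 16*(-1 + 2))) = -72*(2*3 + (16 + 16*1)) = -72*(6 + (16 + 16)) = -72*(6 + 32) = -72*38 = -2736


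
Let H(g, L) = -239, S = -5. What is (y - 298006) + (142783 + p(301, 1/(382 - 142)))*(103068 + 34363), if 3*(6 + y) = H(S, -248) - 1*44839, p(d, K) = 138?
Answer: 19641462913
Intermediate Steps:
y = -15032 (y = -6 + (-239 - 1*44839)/3 = -6 + (-239 - 44839)/3 = -6 + (⅓)*(-45078) = -6 - 15026 = -15032)
(y - 298006) + (142783 + p(301, 1/(382 - 142)))*(103068 + 34363) = (-15032 - 298006) + (142783 + 138)*(103068 + 34363) = -313038 + 142921*137431 = -313038 + 19641775951 = 19641462913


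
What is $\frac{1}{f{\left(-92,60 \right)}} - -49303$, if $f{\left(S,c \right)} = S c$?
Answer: $\frac{272152559}{5520} \approx 49303.0$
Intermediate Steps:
$\frac{1}{f{\left(-92,60 \right)}} - -49303 = \frac{1}{\left(-92\right) 60} - -49303 = \frac{1}{-5520} + 49303 = - \frac{1}{5520} + 49303 = \frac{272152559}{5520}$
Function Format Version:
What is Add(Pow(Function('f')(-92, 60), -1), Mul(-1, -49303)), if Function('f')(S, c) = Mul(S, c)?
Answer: Rational(272152559, 5520) ≈ 49303.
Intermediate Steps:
Add(Pow(Function('f')(-92, 60), -1), Mul(-1, -49303)) = Add(Pow(Mul(-92, 60), -1), Mul(-1, -49303)) = Add(Pow(-5520, -1), 49303) = Add(Rational(-1, 5520), 49303) = Rational(272152559, 5520)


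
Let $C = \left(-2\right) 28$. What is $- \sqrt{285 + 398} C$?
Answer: $56 \sqrt{683} \approx 1463.5$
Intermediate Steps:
$C = -56$
$- \sqrt{285 + 398} C = - \sqrt{285 + 398} \left(-56\right) = - \sqrt{683} \left(-56\right) = 56 \sqrt{683}$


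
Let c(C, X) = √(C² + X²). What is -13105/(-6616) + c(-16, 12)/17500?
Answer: 11473491/5789000 ≈ 1.9819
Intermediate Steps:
-13105/(-6616) + c(-16, 12)/17500 = -13105/(-6616) + √((-16)² + 12²)/17500 = -13105*(-1/6616) + √(256 + 144)*(1/17500) = 13105/6616 + √400*(1/17500) = 13105/6616 + 20*(1/17500) = 13105/6616 + 1/875 = 11473491/5789000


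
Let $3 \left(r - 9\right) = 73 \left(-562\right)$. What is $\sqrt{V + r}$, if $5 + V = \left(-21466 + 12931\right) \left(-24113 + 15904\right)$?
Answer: $\frac{\sqrt{630451293}}{3} \approx 8369.6$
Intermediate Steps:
$r = - \frac{40999}{3}$ ($r = 9 + \frac{73 \left(-562\right)}{3} = 9 + \frac{1}{3} \left(-41026\right) = 9 - \frac{41026}{3} = - \frac{40999}{3} \approx -13666.0$)
$V = 70063810$ ($V = -5 + \left(-21466 + 12931\right) \left(-24113 + 15904\right) = -5 - -70063815 = -5 + 70063815 = 70063810$)
$\sqrt{V + r} = \sqrt{70063810 - \frac{40999}{3}} = \sqrt{\frac{210150431}{3}} = \frac{\sqrt{630451293}}{3}$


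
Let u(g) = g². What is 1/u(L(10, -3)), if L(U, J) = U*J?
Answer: 1/900 ≈ 0.0011111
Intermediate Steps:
L(U, J) = J*U
1/u(L(10, -3)) = 1/((-3*10)²) = 1/((-30)²) = 1/900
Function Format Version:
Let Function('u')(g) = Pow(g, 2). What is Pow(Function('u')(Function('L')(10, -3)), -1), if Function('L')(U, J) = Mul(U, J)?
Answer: Rational(1, 900) ≈ 0.0011111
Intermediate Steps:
Function('L')(U, J) = Mul(J, U)
Pow(Function('u')(Function('L')(10, -3)), -1) = Pow(Pow(Mul(-3, 10), 2), -1) = Pow(Pow(-30, 2), -1) = Pow(900, -1) = Rational(1, 900)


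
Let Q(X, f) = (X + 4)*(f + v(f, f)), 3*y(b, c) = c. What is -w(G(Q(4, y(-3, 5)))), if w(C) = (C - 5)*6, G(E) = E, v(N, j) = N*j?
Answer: -550/3 ≈ -183.33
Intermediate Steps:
y(b, c) = c/3
Q(X, f) = (4 + X)*(f + f²) (Q(X, f) = (X + 4)*(f + f*f) = (4 + X)*(f + f²))
w(C) = -30 + 6*C (w(C) = (-5 + C)*6 = -30 + 6*C)
-w(G(Q(4, y(-3, 5)))) = -(-30 + 6*(((⅓)*5)*(4 + 4 + 4*((⅓)*5) + 4*((⅓)*5)))) = -(-30 + 6*(5*(4 + 4 + 4*(5/3) + 4*(5/3))/3)) = -(-30 + 6*(5*(4 + 4 + 20/3 + 20/3)/3)) = -(-30 + 6*((5/3)*(64/3))) = -(-30 + 6*(320/9)) = -(-30 + 640/3) = -1*550/3 = -550/3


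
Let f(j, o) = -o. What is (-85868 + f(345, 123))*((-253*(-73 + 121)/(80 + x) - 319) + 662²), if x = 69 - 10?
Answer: -5233363331121/139 ≈ -3.7650e+10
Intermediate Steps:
x = 59
(-85868 + f(345, 123))*((-253*(-73 + 121)/(80 + x) - 319) + 662²) = (-85868 - 1*123)*((-253*(-73 + 121)/(80 + 59) - 319) + 662²) = (-85868 - 123)*((-12144/139 - 319) + 438244) = -85991*((-12144/139 - 319) + 438244) = -85991*(-56485/139 + 438244) = -85991*60859431/139 = -5233363331121/139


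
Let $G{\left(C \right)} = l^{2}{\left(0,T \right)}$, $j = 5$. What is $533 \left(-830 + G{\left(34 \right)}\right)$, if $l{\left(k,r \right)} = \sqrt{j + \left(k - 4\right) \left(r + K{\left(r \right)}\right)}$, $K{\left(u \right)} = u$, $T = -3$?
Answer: $-426933$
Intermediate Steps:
$l{\left(k,r \right)} = \sqrt{5 + 2 r \left(-4 + k\right)}$ ($l{\left(k,r \right)} = \sqrt{5 + \left(k - 4\right) \left(r + r\right)} = \sqrt{5 + \left(-4 + k\right) 2 r} = \sqrt{5 + 2 r \left(-4 + k\right)}$)
$G{\left(C \right)} = 29$ ($G{\left(C \right)} = \left(\sqrt{5 - -24 + 2 \cdot 0 \left(-3\right)}\right)^{2} = \left(\sqrt{5 + 24 + 0}\right)^{2} = \left(\sqrt{29}\right)^{2} = 29$)
$533 \left(-830 + G{\left(34 \right)}\right) = 533 \left(-830 + 29\right) = 533 \left(-801\right) = -426933$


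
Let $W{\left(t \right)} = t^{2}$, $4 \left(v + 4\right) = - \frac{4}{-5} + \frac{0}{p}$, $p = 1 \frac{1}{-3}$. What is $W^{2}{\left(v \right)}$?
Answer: $\frac{130321}{625} \approx 208.51$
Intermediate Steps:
$p = - \frac{1}{3}$ ($p = 1 \left(- \frac{1}{3}\right) = - \frac{1}{3} \approx -0.33333$)
$v = - \frac{19}{5}$ ($v = -4 + \frac{- \frac{4}{-5} + \frac{0}{- \frac{1}{3}}}{4} = -4 + \frac{\left(-4\right) \left(- \frac{1}{5}\right) + 0 \left(-3\right)}{4} = -4 + \frac{\frac{4}{5} + 0}{4} = -4 + \frac{1}{4} \cdot \frac{4}{5} = -4 + \frac{1}{5} = - \frac{19}{5} \approx -3.8$)
$W^{2}{\left(v \right)} = \left(\left(- \frac{19}{5}\right)^{2}\right)^{2} = \left(\frac{361}{25}\right)^{2} = \frac{130321}{625}$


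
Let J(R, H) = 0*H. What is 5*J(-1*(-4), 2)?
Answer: 0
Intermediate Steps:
J(R, H) = 0
5*J(-1*(-4), 2) = 5*0 = 0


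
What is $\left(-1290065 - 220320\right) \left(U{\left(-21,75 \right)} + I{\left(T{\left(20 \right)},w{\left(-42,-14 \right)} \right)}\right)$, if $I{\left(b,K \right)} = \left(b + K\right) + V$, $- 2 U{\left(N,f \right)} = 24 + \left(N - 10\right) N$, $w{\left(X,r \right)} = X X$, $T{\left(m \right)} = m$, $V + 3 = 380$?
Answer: $- \frac{5508374095}{2} \approx -2.7542 \cdot 10^{9}$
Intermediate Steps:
$V = 377$ ($V = -3 + 380 = 377$)
$w{\left(X,r \right)} = X^{2}$
$U{\left(N,f \right)} = -12 - \frac{N \left(-10 + N\right)}{2}$ ($U{\left(N,f \right)} = - \frac{24 + \left(N - 10\right) N}{2} = - \frac{24 + \left(-10 + N\right) N}{2} = - \frac{24 + N \left(-10 + N\right)}{2} = -12 - \frac{N \left(-10 + N\right)}{2}$)
$I{\left(b,K \right)} = 377 + K + b$ ($I{\left(b,K \right)} = \left(b + K\right) + 377 = \left(K + b\right) + 377 = 377 + K + b$)
$\left(-1290065 - 220320\right) \left(U{\left(-21,75 \right)} + I{\left(T{\left(20 \right)},w{\left(-42,-14 \right)} \right)}\right) = \left(-1290065 - 220320\right) \left(\left(-12 + 5 \left(-21\right) - \frac{\left(-21\right)^{2}}{2}\right) + \left(377 + \left(-42\right)^{2} + 20\right)\right) = - 1510385 \left(\left(-12 - 105 - \frac{441}{2}\right) + \left(377 + 1764 + 20\right)\right) = - 1510385 \left(\left(-12 - 105 - \frac{441}{2}\right) + 2161\right) = - 1510385 \left(- \frac{675}{2} + 2161\right) = \left(-1510385\right) \frac{3647}{2} = - \frac{5508374095}{2}$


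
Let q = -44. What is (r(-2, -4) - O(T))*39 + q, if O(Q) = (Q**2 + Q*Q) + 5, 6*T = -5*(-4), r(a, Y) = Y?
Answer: -3785/3 ≈ -1261.7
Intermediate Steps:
T = 10/3 (T = (-5*(-4))/6 = (1/6)*20 = 10/3 ≈ 3.3333)
O(Q) = 5 + 2*Q**2 (O(Q) = (Q**2 + Q**2) + 5 = 2*Q**2 + 5 = 5 + 2*Q**2)
(r(-2, -4) - O(T))*39 + q = (-4 - (5 + 2*(10/3)**2))*39 - 44 = (-4 - (5 + 2*(100/9)))*39 - 44 = (-4 - (5 + 200/9))*39 - 44 = (-4 - 1*245/9)*39 - 44 = (-4 - 245/9)*39 - 44 = -281/9*39 - 44 = -3653/3 - 44 = -3785/3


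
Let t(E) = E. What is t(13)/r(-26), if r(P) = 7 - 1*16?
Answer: -13/9 ≈ -1.4444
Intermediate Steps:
r(P) = -9 (r(P) = 7 - 16 = -9)
t(13)/r(-26) = 13/(-9) = 13*(-⅑) = -13/9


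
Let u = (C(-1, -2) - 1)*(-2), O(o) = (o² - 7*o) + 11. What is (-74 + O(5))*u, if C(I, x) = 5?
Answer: 584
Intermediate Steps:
O(o) = 11 + o² - 7*o
u = -8 (u = (5 - 1)*(-2) = 4*(-2) = -8)
(-74 + O(5))*u = (-74 + (11 + 5² - 7*5))*(-8) = (-74 + (11 + 25 - 35))*(-8) = (-74 + 1)*(-8) = -73*(-8) = 584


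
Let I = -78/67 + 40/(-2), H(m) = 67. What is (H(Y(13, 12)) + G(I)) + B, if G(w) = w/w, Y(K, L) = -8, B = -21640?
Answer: -21572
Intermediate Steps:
I = -1418/67 (I = -78*1/67 + 40*(-½) = -78/67 - 20 = -1418/67 ≈ -21.164)
G(w) = 1
(H(Y(13, 12)) + G(I)) + B = (67 + 1) - 21640 = 68 - 21640 = -21572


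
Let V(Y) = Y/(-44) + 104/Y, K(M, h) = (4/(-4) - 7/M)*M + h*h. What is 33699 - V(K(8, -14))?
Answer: 268407021/7964 ≈ 33703.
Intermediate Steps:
K(M, h) = h**2 + M*(-1 - 7/M) (K(M, h) = (4*(-1/4) - 7/M)*M + h**2 = (-1 - 7/M)*M + h**2 = M*(-1 - 7/M) + h**2 = h**2 + M*(-1 - 7/M))
V(Y) = 104/Y - Y/44 (V(Y) = Y*(-1/44) + 104/Y = -Y/44 + 104/Y = 104/Y - Y/44)
33699 - V(K(8, -14)) = 33699 - (104/(-7 + (-14)**2 - 1*8) - (-7 + (-14)**2 - 1*8)/44) = 33699 - (104/(-7 + 196 - 8) - (-7 + 196 - 8)/44) = 33699 - (104/181 - 1/44*181) = 33699 - (104*(1/181) - 181/44) = 33699 - (104/181 - 181/44) = 33699 - 1*(-28185/7964) = 33699 + 28185/7964 = 268407021/7964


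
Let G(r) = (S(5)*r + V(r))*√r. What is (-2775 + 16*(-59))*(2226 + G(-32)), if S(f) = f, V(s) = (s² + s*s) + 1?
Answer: -8278494 - 28100764*I*√2 ≈ -8.2785e+6 - 3.974e+7*I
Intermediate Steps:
V(s) = 1 + 2*s² (V(s) = (s² + s²) + 1 = 2*s² + 1 = 1 + 2*s²)
G(r) = √r*(1 + 2*r² + 5*r) (G(r) = (5*r + (1 + 2*r²))*√r = (1 + 2*r² + 5*r)*√r = √r*(1 + 2*r² + 5*r))
(-2775 + 16*(-59))*(2226 + G(-32)) = (-2775 + 16*(-59))*(2226 + √(-32)*(1 + 2*(-32)² + 5*(-32))) = (-2775 - 944)*(2226 + (4*I*√2)*(1 + 2*1024 - 160)) = -3719*(2226 + (4*I*√2)*(1 + 2048 - 160)) = -3719*(2226 + (4*I*√2)*1889) = -3719*(2226 + 7556*I*√2) = -8278494 - 28100764*I*√2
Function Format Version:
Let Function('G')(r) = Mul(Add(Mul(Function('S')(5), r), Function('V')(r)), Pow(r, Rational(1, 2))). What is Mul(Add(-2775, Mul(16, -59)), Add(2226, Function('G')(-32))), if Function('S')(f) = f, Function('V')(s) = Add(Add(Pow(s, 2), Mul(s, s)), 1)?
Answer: Add(-8278494, Mul(-28100764, I, Pow(2, Rational(1, 2)))) ≈ Add(-8.2785e+6, Mul(-3.9740e+7, I))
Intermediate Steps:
Function('V')(s) = Add(1, Mul(2, Pow(s, 2))) (Function('V')(s) = Add(Add(Pow(s, 2), Pow(s, 2)), 1) = Add(Mul(2, Pow(s, 2)), 1) = Add(1, Mul(2, Pow(s, 2))))
Function('G')(r) = Mul(Pow(r, Rational(1, 2)), Add(1, Mul(2, Pow(r, 2)), Mul(5, r))) (Function('G')(r) = Mul(Add(Mul(5, r), Add(1, Mul(2, Pow(r, 2)))), Pow(r, Rational(1, 2))) = Mul(Add(1, Mul(2, Pow(r, 2)), Mul(5, r)), Pow(r, Rational(1, 2))) = Mul(Pow(r, Rational(1, 2)), Add(1, Mul(2, Pow(r, 2)), Mul(5, r))))
Mul(Add(-2775, Mul(16, -59)), Add(2226, Function('G')(-32))) = Mul(Add(-2775, Mul(16, -59)), Add(2226, Mul(Pow(-32, Rational(1, 2)), Add(1, Mul(2, Pow(-32, 2)), Mul(5, -32))))) = Mul(Add(-2775, -944), Add(2226, Mul(Mul(4, I, Pow(2, Rational(1, 2))), Add(1, Mul(2, 1024), -160)))) = Mul(-3719, Add(2226, Mul(Mul(4, I, Pow(2, Rational(1, 2))), Add(1, 2048, -160)))) = Mul(-3719, Add(2226, Mul(Mul(4, I, Pow(2, Rational(1, 2))), 1889))) = Mul(-3719, Add(2226, Mul(7556, I, Pow(2, Rational(1, 2))))) = Add(-8278494, Mul(-28100764, I, Pow(2, Rational(1, 2))))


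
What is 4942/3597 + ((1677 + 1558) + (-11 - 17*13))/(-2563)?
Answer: 169505/838101 ≈ 0.20225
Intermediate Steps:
4942/3597 + ((1677 + 1558) + (-11 - 17*13))/(-2563) = 4942*(1/3597) + (3235 + (-11 - 221))*(-1/2563) = 4942/3597 + (3235 - 232)*(-1/2563) = 4942/3597 + 3003*(-1/2563) = 4942/3597 - 273/233 = 169505/838101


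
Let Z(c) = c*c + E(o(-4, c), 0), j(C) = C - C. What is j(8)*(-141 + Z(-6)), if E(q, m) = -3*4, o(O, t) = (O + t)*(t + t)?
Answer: 0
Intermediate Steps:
j(C) = 0
o(O, t) = 2*t*(O + t) (o(O, t) = (O + t)*(2*t) = 2*t*(O + t))
E(q, m) = -12
Z(c) = -12 + c² (Z(c) = c*c - 12 = c² - 12 = -12 + c²)
j(8)*(-141 + Z(-6)) = 0*(-141 + (-12 + (-6)²)) = 0*(-141 + (-12 + 36)) = 0*(-141 + 24) = 0*(-117) = 0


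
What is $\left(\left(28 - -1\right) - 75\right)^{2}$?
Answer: $2116$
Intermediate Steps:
$\left(\left(28 - -1\right) - 75\right)^{2} = \left(\left(28 + 1\right) - 75\right)^{2} = \left(29 - 75\right)^{2} = \left(-46\right)^{2} = 2116$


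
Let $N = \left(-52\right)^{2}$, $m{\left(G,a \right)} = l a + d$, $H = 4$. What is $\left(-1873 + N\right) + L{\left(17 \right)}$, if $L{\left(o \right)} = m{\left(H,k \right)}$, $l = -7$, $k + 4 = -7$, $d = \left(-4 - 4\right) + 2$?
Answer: $902$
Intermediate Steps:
$d = -6$ ($d = -8 + 2 = -6$)
$k = -11$ ($k = -4 - 7 = -11$)
$m{\left(G,a \right)} = -6 - 7 a$ ($m{\left(G,a \right)} = - 7 a - 6 = -6 - 7 a$)
$N = 2704$
$L{\left(o \right)} = 71$ ($L{\left(o \right)} = -6 - -77 = -6 + 77 = 71$)
$\left(-1873 + N\right) + L{\left(17 \right)} = \left(-1873 + 2704\right) + 71 = 831 + 71 = 902$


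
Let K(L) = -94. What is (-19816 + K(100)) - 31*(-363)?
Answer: -8657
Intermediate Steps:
(-19816 + K(100)) - 31*(-363) = (-19816 - 94) - 31*(-363) = -19910 + 11253 = -8657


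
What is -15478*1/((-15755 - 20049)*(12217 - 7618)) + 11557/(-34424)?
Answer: -36586015525/109006638552 ≈ -0.33563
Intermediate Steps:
-15478*1/((-15755 - 20049)*(12217 - 7618)) + 11557/(-34424) = -15478/(4599*(-35804)) + 11557*(-1/34424) = -15478/(-164662596) - 889/2648 = -15478*(-1/164662596) - 889/2648 = 7739/82331298 - 889/2648 = -36586015525/109006638552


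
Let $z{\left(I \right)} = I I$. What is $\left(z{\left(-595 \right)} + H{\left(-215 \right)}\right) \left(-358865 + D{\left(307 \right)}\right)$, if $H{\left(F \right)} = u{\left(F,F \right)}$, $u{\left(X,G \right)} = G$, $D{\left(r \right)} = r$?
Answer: $-126861405980$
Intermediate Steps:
$z{\left(I \right)} = I^{2}$
$H{\left(F \right)} = F$
$\left(z{\left(-595 \right)} + H{\left(-215 \right)}\right) \left(-358865 + D{\left(307 \right)}\right) = \left(\left(-595\right)^{2} - 215\right) \left(-358865 + 307\right) = \left(354025 - 215\right) \left(-358558\right) = 353810 \left(-358558\right) = -126861405980$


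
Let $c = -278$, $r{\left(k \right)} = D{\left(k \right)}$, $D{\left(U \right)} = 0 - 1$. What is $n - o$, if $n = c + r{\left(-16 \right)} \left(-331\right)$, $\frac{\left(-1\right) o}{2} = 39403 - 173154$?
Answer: $-267449$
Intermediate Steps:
$D{\left(U \right)} = -1$ ($D{\left(U \right)} = 0 - 1 = -1$)
$r{\left(k \right)} = -1$
$o = 267502$ ($o = - 2 \left(39403 - 173154\right) = \left(-2\right) \left(-133751\right) = 267502$)
$n = 53$ ($n = -278 - -331 = -278 + 331 = 53$)
$n - o = 53 - 267502 = -267449$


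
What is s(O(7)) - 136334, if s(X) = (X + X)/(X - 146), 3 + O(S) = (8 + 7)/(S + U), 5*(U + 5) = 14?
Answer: -159101780/1167 ≈ -1.3633e+5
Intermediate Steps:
U = -11/5 (U = -5 + (1/5)*14 = -5 + 14/5 = -11/5 ≈ -2.2000)
O(S) = -3 + 15/(-11/5 + S) (O(S) = -3 + (8 + 7)/(S - 11/5) = -3 + 15/(-11/5 + S))
s(X) = 2*X/(-146 + X) (s(X) = (2*X)/(-146 + X) = 2*X/(-146 + X))
s(O(7)) - 136334 = 2*(3*(36 - 5*7)/(-11 + 5*7))/(-146 + 3*(36 - 5*7)/(-11 + 5*7)) - 136334 = 2*(3*(36 - 35)/(-11 + 35))/(-146 + 3*(36 - 35)/(-11 + 35)) - 136334 = 2*(3*1/24)/(-146 + 3*1/24) - 136334 = 2*(3*(1/24)*1)/(-146 + 3*(1/24)*1) - 136334 = 2*(1/8)/(-146 + 1/8) - 136334 = 2*(1/8)/(-1167/8) - 136334 = 2*(1/8)*(-8/1167) - 136334 = -2/1167 - 136334 = -159101780/1167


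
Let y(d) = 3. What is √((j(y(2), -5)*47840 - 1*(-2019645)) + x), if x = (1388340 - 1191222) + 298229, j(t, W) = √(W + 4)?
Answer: 4*√(157187 + 2990*I) ≈ 1585.9 + 15.082*I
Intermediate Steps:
j(t, W) = √(4 + W)
x = 495347 (x = 197118 + 298229 = 495347)
√((j(y(2), -5)*47840 - 1*(-2019645)) + x) = √((√(4 - 5)*47840 - 1*(-2019645)) + 495347) = √((√(-1)*47840 + 2019645) + 495347) = √((I*47840 + 2019645) + 495347) = √((47840*I + 2019645) + 495347) = √((2019645 + 47840*I) + 495347) = √(2514992 + 47840*I)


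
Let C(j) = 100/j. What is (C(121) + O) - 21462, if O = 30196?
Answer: 1056914/121 ≈ 8734.8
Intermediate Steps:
(C(121) + O) - 21462 = (100/121 + 30196) - 21462 = 3653816/121 - 21462 = 1056914/121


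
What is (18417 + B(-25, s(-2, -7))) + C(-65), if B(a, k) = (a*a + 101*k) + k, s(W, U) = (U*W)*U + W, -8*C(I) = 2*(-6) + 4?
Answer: 8843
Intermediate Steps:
C(I) = 1 (C(I) = -(2*(-6) + 4)/8 = -(-12 + 4)/8 = -1/8*(-8) = 1)
s(W, U) = W + W*U**2 (s(W, U) = W*U**2 + W = W + W*U**2)
B(a, k) = a**2 + 102*k (B(a, k) = (a**2 + 101*k) + k = a**2 + 102*k)
(18417 + B(-25, s(-2, -7))) + C(-65) = (18417 + ((-25)**2 + 102*(-2*(1 + (-7)**2)))) + 1 = (18417 + (625 + 102*(-2*(1 + 49)))) + 1 = (18417 + (625 + 102*(-2*50))) + 1 = (18417 + (625 + 102*(-100))) + 1 = (18417 + (625 - 10200)) + 1 = (18417 - 9575) + 1 = 8842 + 1 = 8843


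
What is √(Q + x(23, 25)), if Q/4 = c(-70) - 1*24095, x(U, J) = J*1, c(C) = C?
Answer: I*√96635 ≈ 310.86*I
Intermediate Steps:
x(U, J) = J
Q = -96660 (Q = 4*(-70 - 1*24095) = 4*(-70 - 24095) = 4*(-24165) = -96660)
√(Q + x(23, 25)) = √(-96660 + 25) = √(-96635) = I*√96635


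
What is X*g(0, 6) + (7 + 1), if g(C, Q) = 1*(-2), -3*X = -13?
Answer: -2/3 ≈ -0.66667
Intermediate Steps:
X = 13/3 (X = -1/3*(-13) = 13/3 ≈ 4.3333)
g(C, Q) = -2
X*g(0, 6) + (7 + 1) = (13/3)*(-2) + (7 + 1) = -26/3 + 8 = -2/3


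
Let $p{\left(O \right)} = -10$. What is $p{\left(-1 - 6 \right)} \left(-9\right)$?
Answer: $90$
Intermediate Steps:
$p{\left(-1 - 6 \right)} \left(-9\right) = \left(-10\right) \left(-9\right) = 90$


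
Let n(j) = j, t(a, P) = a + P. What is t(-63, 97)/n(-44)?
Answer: -17/22 ≈ -0.77273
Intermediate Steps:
t(a, P) = P + a
t(-63, 97)/n(-44) = (97 - 63)/(-44) = 34*(-1/44) = -17/22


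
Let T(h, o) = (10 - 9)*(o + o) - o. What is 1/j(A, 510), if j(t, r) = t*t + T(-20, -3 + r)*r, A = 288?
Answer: 1/341514 ≈ 2.9281e-6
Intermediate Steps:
T(h, o) = o (T(h, o) = 1*(2*o) - o = 2*o - o = o)
j(t, r) = t**2 + r*(-3 + r) (j(t, r) = t*t + (-3 + r)*r = t**2 + r*(-3 + r))
1/j(A, 510) = 1/(288**2 + 510*(-3 + 510)) = 1/(82944 + 510*507) = 1/(82944 + 258570) = 1/341514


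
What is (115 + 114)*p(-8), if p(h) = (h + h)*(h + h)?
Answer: 58624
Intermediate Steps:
p(h) = 4*h² (p(h) = (2*h)*(2*h) = 4*h²)
(115 + 114)*p(-8) = (115 + 114)*(4*(-8)²) = 229*(4*64) = 229*256 = 58624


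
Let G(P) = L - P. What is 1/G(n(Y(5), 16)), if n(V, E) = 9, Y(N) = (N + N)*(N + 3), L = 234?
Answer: 1/225 ≈ 0.0044444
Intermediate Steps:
Y(N) = 2*N*(3 + N) (Y(N) = (2*N)*(3 + N) = 2*N*(3 + N))
G(P) = 234 - P
1/G(n(Y(5), 16)) = 1/(234 - 1*9) = 1/(234 - 9) = 1/225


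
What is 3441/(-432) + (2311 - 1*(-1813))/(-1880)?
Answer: -343777/33840 ≈ -10.159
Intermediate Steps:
3441/(-432) + (2311 - 1*(-1813))/(-1880) = 3441*(-1/432) + (2311 + 1813)*(-1/1880) = -1147/144 + 4124*(-1/1880) = -1147/144 - 1031/470 = -343777/33840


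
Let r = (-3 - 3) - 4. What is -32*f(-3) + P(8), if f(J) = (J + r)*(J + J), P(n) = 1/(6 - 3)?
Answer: -7487/3 ≈ -2495.7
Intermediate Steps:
r = -10 (r = -6 - 4 = -10)
P(n) = ⅓ (P(n) = 1/3 = ⅓)
f(J) = 2*J*(-10 + J) (f(J) = (J - 10)*(J + J) = (-10 + J)*(2*J) = 2*J*(-10 + J))
-32*f(-3) + P(8) = -64*(-3)*(-10 - 3) + ⅓ = -64*(-3)*(-13) + ⅓ = -32*78 + ⅓ = -2496 + ⅓ = -7487/3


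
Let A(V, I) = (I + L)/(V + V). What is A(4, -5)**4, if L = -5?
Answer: 625/256 ≈ 2.4414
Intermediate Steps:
A(V, I) = (-5 + I)/(2*V) (A(V, I) = (I - 5)/(V + V) = (-5 + I)/((2*V)) = (-5 + I)*(1/(2*V)) = (-5 + I)/(2*V))
A(4, -5)**4 = ((1/2)*(-5 - 5)/4)**4 = ((1/2)*(1/4)*(-10))**4 = (-5/4)**4 = 625/256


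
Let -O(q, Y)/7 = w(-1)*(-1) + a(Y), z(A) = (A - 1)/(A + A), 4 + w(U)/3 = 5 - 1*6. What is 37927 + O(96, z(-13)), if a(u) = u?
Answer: 491637/13 ≈ 37818.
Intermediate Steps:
w(U) = -15 (w(U) = -12 + 3*(5 - 1*6) = -12 + 3*(5 - 6) = -12 + 3*(-1) = -12 - 3 = -15)
z(A) = (-1 + A)/(2*A) (z(A) = (-1 + A)/((2*A)) = (-1 + A)*(1/(2*A)) = (-1 + A)/(2*A))
O(q, Y) = -105 - 7*Y (O(q, Y) = -7*(-15*(-1) + Y) = -7*(15 + Y) = -105 - 7*Y)
37927 + O(96, z(-13)) = 37927 + (-105 - 7*(-1 - 13)/(2*(-13))) = 37927 + (-105 - 7*(-1)*(-14)/(2*13)) = 37927 + (-105 - 7*7/13) = 37927 + (-105 - 49/13) = 37927 - 1414/13 = 491637/13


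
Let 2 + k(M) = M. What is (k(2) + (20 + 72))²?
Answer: 8464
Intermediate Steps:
k(M) = -2 + M
(k(2) + (20 + 72))² = ((-2 + 2) + (20 + 72))² = (0 + 92)² = 92² = 8464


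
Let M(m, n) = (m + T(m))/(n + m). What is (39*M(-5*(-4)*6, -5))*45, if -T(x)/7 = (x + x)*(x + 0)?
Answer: -3074760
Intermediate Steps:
T(x) = -14*x² (T(x) = -7*(x + x)*(x + 0) = -7*2*x*x = -14*x²)
M(m, n) = (m - 14*m²)/(m + n) (M(m, n) = (m - 14*m²)/(n + m) = (m - 14*m²)/(m + n))
(39*M(-5*(-4)*6, -5))*45 = (39*((-5*(-4)*6)*(1 - 14*(-5*(-4))*6)/(-5*(-4)*6 - 5)))*45 = (39*((20*6)*(1 - 280*6)/(20*6 - 5)))*45 = (39*(120*(1 - 14*120)/(120 - 5)))*45 = (39*(120*(1 - 1680)/115))*45 = (39*(120*(1/115)*(-1679)))*45 = (39*(-1752))*45 = -68328*45 = -3074760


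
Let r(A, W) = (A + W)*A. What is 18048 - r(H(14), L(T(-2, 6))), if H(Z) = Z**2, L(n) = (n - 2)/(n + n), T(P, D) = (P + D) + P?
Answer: -20368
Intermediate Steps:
T(P, D) = D + 2*P (T(P, D) = (D + P) + P = D + 2*P)
L(n) = (-2 + n)/(2*n) (L(n) = (-2 + n)/((2*n)) = (-2 + n)*(1/(2*n)) = (-2 + n)/(2*n))
r(A, W) = A*(A + W)
18048 - r(H(14), L(T(-2, 6))) = 18048 - 14**2*(14**2 + (-2 + (6 + 2*(-2)))/(2*(6 + 2*(-2)))) = 18048 - 196*(196 + (-2 + (6 - 4))/(2*(6 - 4))) = 18048 - 196*(196 + (1/2)*(-2 + 2)/2) = 18048 - 196*(196 + (1/2)*(1/2)*0) = 18048 - 196*(196 + 0) = 18048 - 196*196 = 18048 - 1*38416 = 18048 - 38416 = -20368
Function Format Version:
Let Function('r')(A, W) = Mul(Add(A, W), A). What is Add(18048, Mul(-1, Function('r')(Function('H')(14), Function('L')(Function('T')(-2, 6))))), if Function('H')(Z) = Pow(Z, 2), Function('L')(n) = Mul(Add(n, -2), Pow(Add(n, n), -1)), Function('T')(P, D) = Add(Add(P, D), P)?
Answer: -20368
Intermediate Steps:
Function('T')(P, D) = Add(D, Mul(2, P)) (Function('T')(P, D) = Add(Add(D, P), P) = Add(D, Mul(2, P)))
Function('L')(n) = Mul(Rational(1, 2), Pow(n, -1), Add(-2, n)) (Function('L')(n) = Mul(Add(-2, n), Pow(Mul(2, n), -1)) = Mul(Add(-2, n), Mul(Rational(1, 2), Pow(n, -1))) = Mul(Rational(1, 2), Pow(n, -1), Add(-2, n)))
Function('r')(A, W) = Mul(A, Add(A, W))
Add(18048, Mul(-1, Function('r')(Function('H')(14), Function('L')(Function('T')(-2, 6))))) = Add(18048, Mul(-1, Mul(Pow(14, 2), Add(Pow(14, 2), Mul(Rational(1, 2), Pow(Add(6, Mul(2, -2)), -1), Add(-2, Add(6, Mul(2, -2)))))))) = Add(18048, Mul(-1, Mul(196, Add(196, Mul(Rational(1, 2), Pow(Add(6, -4), -1), Add(-2, Add(6, -4))))))) = Add(18048, Mul(-1, Mul(196, Add(196, Mul(Rational(1, 2), Pow(2, -1), Add(-2, 2)))))) = Add(18048, Mul(-1, Mul(196, Add(196, Mul(Rational(1, 2), Rational(1, 2), 0))))) = Add(18048, Mul(-1, Mul(196, Add(196, 0)))) = Add(18048, Mul(-1, Mul(196, 196))) = Add(18048, Mul(-1, 38416)) = Add(18048, -38416) = -20368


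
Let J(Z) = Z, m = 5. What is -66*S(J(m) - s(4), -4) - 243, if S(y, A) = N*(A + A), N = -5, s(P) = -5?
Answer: -2883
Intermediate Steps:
S(y, A) = -10*A (S(y, A) = -5*(A + A) = -10*A)
-66*S(J(m) - s(4), -4) - 243 = -(-660)*(-4) - 243 = -66*40 - 243 = -2640 - 243 = -2883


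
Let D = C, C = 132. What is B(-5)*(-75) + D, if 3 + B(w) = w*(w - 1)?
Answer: -1893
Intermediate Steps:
B(w) = -3 + w*(-1 + w) (B(w) = -3 + w*(w - 1) = -3 + w*(-1 + w))
D = 132
B(-5)*(-75) + D = (-3 + (-5)² - 1*(-5))*(-75) + 132 = (-3 + 25 + 5)*(-75) + 132 = 27*(-75) + 132 = -2025 + 132 = -1893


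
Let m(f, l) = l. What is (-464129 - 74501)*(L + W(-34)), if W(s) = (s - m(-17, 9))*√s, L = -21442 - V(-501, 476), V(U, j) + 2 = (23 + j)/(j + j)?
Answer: 5497090535385/476 + 23161090*I*√34 ≈ 1.1549e+10 + 1.3505e+8*I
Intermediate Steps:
V(U, j) = -2 + (23 + j)/(2*j) (V(U, j) = -2 + (23 + j)/(j + j) = -2 + (23 + j)/((2*j)) = -2 + (23 + j)*(1/(2*j)) = -2 + (23 + j)/(2*j))
L = -20411379/952 (L = -21442 - (23 - 3*476)/(2*476) = -21442 - (23 - 1428)/(2*476) = -21442 - (-1405)/(2*476) = -21442 - 1*(-1405/952) = -21442 + 1405/952 = -20411379/952 ≈ -21441.)
W(s) = √s*(-9 + s) (W(s) = (s - 1*9)*√s = (s - 9)*√s = (-9 + s)*√s = √s*(-9 + s))
(-464129 - 74501)*(L + W(-34)) = (-464129 - 74501)*(-20411379/952 + √(-34)*(-9 - 34)) = -538630*(-20411379/952 + (I*√34)*(-43)) = -538630*(-20411379/952 - 43*I*√34) = 5497090535385/476 + 23161090*I*√34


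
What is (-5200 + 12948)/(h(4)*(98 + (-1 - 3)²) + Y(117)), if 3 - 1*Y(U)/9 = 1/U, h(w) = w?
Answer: 50362/3139 ≈ 16.044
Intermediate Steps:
Y(U) = 27 - 9/U
(-5200 + 12948)/(h(4)*(98 + (-1 - 3)²) + Y(117)) = (-5200 + 12948)/(4*(98 + (-1 - 3)²) + (27 - 9/117)) = 7748/(4*(98 + (-4)²) + (27 - 9*1/117)) = 7748/(4*(98 + 16) + (27 - 1/13)) = 7748/(4*114 + 350/13) = 7748/(456 + 350/13) = 7748/(6278/13) = 7748*(13/6278) = 50362/3139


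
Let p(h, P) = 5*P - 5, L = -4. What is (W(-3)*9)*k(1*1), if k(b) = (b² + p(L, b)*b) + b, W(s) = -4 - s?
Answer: -18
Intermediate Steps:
p(h, P) = -5 + 5*P
k(b) = b + b² + b*(-5 + 5*b) (k(b) = (b² + (-5 + 5*b)*b) + b = (b² + b*(-5 + 5*b)) + b = b + b² + b*(-5 + 5*b))
(W(-3)*9)*k(1*1) = ((-4 - 1*(-3))*9)*(2*(1*1)*(-2 + 3*(1*1))) = ((-4 + 3)*9)*(2*1*(-2 + 3*1)) = (-1*9)*(2*1*(-2 + 3)) = -18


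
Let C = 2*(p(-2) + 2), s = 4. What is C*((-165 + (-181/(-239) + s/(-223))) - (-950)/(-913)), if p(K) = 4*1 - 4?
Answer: -32174320496/48660161 ≈ -661.20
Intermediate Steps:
p(K) = 0 (p(K) = 4 - 4 = 0)
C = 4 (C = 2*(0 + 2) = 2*2 = 4)
C*((-165 + (-181/(-239) + s/(-223))) - (-950)/(-913)) = 4*((-165 + (-181/(-239) + 4/(-223))) - (-950)/(-913)) = 4*((-165 + (-181*(-1/239) + 4*(-1/223))) - (-950)*(-1)/913) = 4*((-165 + (181/239 - 4/223)) - 1*950/913) = 4*((-165 + 39407/53297) - 950/913) = 4*(-8754598/53297 - 950/913) = 4*(-8043580124/48660161) = -32174320496/48660161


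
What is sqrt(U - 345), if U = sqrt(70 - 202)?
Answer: sqrt(-345 + 2*I*sqrt(33)) ≈ 0.3092 + 18.577*I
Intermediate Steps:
U = 2*I*sqrt(33) (U = sqrt(-132) = 2*I*sqrt(33) ≈ 11.489*I)
sqrt(U - 345) = sqrt(2*I*sqrt(33) - 345) = sqrt(-345 + 2*I*sqrt(33))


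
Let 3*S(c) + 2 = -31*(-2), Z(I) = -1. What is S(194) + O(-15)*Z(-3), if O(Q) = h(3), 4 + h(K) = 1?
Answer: 23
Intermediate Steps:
h(K) = -3 (h(K) = -4 + 1 = -3)
O(Q) = -3
S(c) = 20 (S(c) = -2/3 + (-31*(-2))/3 = -2/3 + (1/3)*62 = -2/3 + 62/3 = 20)
S(194) + O(-15)*Z(-3) = 20 - 3*(-1) = 20 + 3 = 23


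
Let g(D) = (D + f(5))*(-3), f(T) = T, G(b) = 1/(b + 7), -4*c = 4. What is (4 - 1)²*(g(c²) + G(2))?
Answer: -161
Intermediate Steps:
c = -1 (c = -¼*4 = -1)
G(b) = 1/(7 + b)
g(D) = -15 - 3*D (g(D) = (D + 5)*(-3) = (5 + D)*(-3) = -15 - 3*D)
(4 - 1)²*(g(c²) + G(2)) = (4 - 1)²*((-15 - 3*(-1)²) + 1/(7 + 2)) = 3²*((-15 - 3*1) + 1/9) = 9*((-15 - 3) + ⅑) = 9*(-18 + ⅑) = 9*(-161/9) = -161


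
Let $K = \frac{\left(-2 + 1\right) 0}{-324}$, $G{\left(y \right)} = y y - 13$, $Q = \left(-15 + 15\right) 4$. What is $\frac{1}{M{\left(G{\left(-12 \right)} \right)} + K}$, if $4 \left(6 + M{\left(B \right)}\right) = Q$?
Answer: $- \frac{1}{6} \approx -0.16667$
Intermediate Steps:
$Q = 0$ ($Q = 0 \cdot 4 = 0$)
$G{\left(y \right)} = -13 + y^{2}$ ($G{\left(y \right)} = y^{2} - 13 = -13 + y^{2}$)
$M{\left(B \right)} = -6$ ($M{\left(B \right)} = -6 + \frac{1}{4} \cdot 0 = -6 + 0 = -6$)
$K = 0$ ($K = - \frac{\left(-1\right) 0}{324} = \left(- \frac{1}{324}\right) 0 = 0$)
$\frac{1}{M{\left(G{\left(-12 \right)} \right)} + K} = \frac{1}{-6 + 0} = \frac{1}{-6} = - \frac{1}{6}$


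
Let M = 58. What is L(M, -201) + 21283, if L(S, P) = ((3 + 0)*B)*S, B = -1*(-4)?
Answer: 21979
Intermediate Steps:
B = 4
L(S, P) = 12*S (L(S, P) = ((3 + 0)*4)*S = (3*4)*S = 12*S)
L(M, -201) + 21283 = 12*58 + 21283 = 696 + 21283 = 21979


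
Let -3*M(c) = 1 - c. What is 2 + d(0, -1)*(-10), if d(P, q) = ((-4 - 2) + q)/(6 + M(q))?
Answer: 121/8 ≈ 15.125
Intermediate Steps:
M(c) = -⅓ + c/3 (M(c) = -(1 - c)/3 = -⅓ + c/3)
d(P, q) = (-6 + q)/(17/3 + q/3) (d(P, q) = ((-4 - 2) + q)/(6 + (-⅓ + q/3)) = (-6 + q)/(17/3 + q/3))
2 + d(0, -1)*(-10) = 2 + (3*(-6 - 1)/(17 - 1))*(-10) = 2 + (3*(-7)/16)*(-10) = 2 + (3*(1/16)*(-7))*(-10) = 2 - 21/16*(-10) = 2 + 105/8 = 121/8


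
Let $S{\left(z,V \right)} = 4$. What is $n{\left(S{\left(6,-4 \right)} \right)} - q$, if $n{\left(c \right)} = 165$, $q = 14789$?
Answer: $-14624$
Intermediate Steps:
$n{\left(S{\left(6,-4 \right)} \right)} - q = 165 - 14789 = -14624$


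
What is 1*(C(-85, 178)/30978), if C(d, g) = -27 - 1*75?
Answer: -17/5163 ≈ -0.0032927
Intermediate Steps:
C(d, g) = -102 (C(d, g) = -27 - 75 = -102)
1*(C(-85, 178)/30978) = 1*(-102/30978) = 1*(-102*1/30978) = 1*(-17/5163) = -17/5163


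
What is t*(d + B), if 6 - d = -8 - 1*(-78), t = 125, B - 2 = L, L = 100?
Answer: 4750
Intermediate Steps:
B = 102 (B = 2 + 100 = 102)
d = -64 (d = 6 - (-8 - 1*(-78)) = 6 - (-8 + 78) = 6 - 1*70 = 6 - 70 = -64)
t*(d + B) = 125*(-64 + 102) = 125*38 = 4750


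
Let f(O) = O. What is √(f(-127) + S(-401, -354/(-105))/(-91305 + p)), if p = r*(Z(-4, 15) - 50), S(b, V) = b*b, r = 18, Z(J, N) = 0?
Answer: 2*I*√30404178705/30735 ≈ 11.347*I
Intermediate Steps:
S(b, V) = b²
p = -900 (p = 18*(0 - 50) = 18*(-50) = -900)
√(f(-127) + S(-401, -354/(-105))/(-91305 + p)) = √(-127 + (-401)²/(-91305 - 900)) = √(-127 + 160801/(-92205)) = √(-127 + 160801*(-1/92205)) = √(-127 - 160801/92205) = √(-11870836/92205) = 2*I*√30404178705/30735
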